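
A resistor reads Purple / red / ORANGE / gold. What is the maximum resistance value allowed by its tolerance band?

Violet → 7 (first significant figure)
Red → 2 (second significant figure)
Orange → ×10^3 multiplier
Gold → ±5% tolerance
72 × 1000 = 72000 Ω
Maximum = 72000 × (1 + 5/100) = 75600 Ω.

75600 Ω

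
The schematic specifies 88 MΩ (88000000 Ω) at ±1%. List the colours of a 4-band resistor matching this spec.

88000000 Ω = 88 × 10^6.
8 → grey
8 → grey
Multiplier 10^6 → blue.
±1% tolerance → brown.

grey, grey, blue, brown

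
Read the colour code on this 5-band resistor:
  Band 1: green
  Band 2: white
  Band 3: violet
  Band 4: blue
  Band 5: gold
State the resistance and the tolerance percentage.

Green → 5 (first significant figure)
White → 9 (second significant figure)
Violet → 7 (third significant figure)
Blue → ×10^6 multiplier
Gold → ±5% tolerance
597 × 1000000 = 597000000 Ω

597000000 Ω ±5%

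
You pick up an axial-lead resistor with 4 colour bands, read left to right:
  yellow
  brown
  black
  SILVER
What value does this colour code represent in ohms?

Yellow → 4 (first significant figure)
Brown → 1 (second significant figure)
Black → ×1 multiplier
41 × 1 = 41 Ω

41 Ω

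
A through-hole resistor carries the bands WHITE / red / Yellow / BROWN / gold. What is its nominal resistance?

White → 9 (first significant figure)
Red → 2 (second significant figure)
Yellow → 4 (third significant figure)
Brown → ×10 multiplier
924 × 10 = 9240 Ω

9240 Ω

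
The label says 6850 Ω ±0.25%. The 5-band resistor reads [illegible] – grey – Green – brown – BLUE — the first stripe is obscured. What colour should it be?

6850 Ω = 685 × 10^1.
The first band gives digit 6 of the significand, and 6 is blue.

blue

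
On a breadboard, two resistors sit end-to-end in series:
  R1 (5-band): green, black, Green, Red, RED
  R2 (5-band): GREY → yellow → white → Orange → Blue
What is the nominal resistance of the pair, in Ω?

899500 Ω

R1: green, black, green → 505; red ×10^2 → 50500 Ω.
R2: grey, yellow, white → 849; orange ×10^3 → 849000 Ω.
Series: 50500 + 849000 = 899500 Ω.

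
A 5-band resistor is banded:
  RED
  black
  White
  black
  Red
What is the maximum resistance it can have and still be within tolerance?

Red → 2 (first significant figure)
Black → 0 (second significant figure)
White → 9 (third significant figure)
Black → ×1 multiplier
Red → ±2% tolerance
209 × 1 = 209 Ω
Maximum = 209 × (1 + 2/100) = 213.18 Ω.

213.18 Ω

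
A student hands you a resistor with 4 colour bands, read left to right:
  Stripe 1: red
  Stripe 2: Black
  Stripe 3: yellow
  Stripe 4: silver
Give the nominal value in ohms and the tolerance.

200000 Ω ±10%

Red → 2 (first significant figure)
Black → 0 (second significant figure)
Yellow → ×10^4 multiplier
Silver → ±10% tolerance
20 × 10000 = 200000 Ω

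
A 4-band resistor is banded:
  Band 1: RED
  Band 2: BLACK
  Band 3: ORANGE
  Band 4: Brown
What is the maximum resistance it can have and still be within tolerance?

Red → 2 (first significant figure)
Black → 0 (second significant figure)
Orange → ×10^3 multiplier
Brown → ±1% tolerance
20 × 1000 = 20000 Ω
Maximum = 20000 × (1 + 1/100) = 20200 Ω.

20200 Ω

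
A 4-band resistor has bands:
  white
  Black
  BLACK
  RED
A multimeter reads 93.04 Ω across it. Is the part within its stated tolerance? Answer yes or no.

no

White → 9 (first significant figure)
Black → 0 (second significant figure)
Black → ×1 multiplier
Red → ±2% tolerance
90 × 1 = 90 Ω
Allowed range: 88.2 Ω to 91.8 Ω.
93.04 Ω lies outside that range.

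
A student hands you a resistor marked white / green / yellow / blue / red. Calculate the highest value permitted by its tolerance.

973080000 Ω

White → 9 (first significant figure)
Green → 5 (second significant figure)
Yellow → 4 (third significant figure)
Blue → ×10^6 multiplier
Red → ±2% tolerance
954 × 1000000 = 954000000 Ω
Highest = 954000000 × (1 + 2/100) = 973080000 Ω.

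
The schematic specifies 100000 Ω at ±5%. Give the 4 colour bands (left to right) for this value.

brown, black, yellow, gold

100000 Ω = 10 × 10^4.
1 → brown
0 → black
Multiplier 10^4 → yellow.
±5% tolerance → gold.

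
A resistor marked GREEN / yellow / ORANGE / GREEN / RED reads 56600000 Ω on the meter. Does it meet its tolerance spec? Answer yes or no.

no

Green → 5 (first significant figure)
Yellow → 4 (second significant figure)
Orange → 3 (third significant figure)
Green → ×10^5 multiplier
Red → ±2% tolerance
543 × 100000 = 54300000 Ω
Allowed range: 53214000 Ω to 55386000 Ω.
56600000 Ω lies outside that range.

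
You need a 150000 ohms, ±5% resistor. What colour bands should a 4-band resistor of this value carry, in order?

brown, green, yellow, gold

150000 Ω = 15 × 10^4.
1 → brown
5 → green
Multiplier 10^4 → yellow.
±5% tolerance → gold.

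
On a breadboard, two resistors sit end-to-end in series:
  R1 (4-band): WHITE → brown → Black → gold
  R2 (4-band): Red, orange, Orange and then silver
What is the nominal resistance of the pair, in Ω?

23091 Ω

R1: white, brown → 91; black ×1 → 91 Ω.
R2: red, orange → 23; orange ×10^3 → 23000 Ω.
Series: 91 + 23000 = 23091 Ω.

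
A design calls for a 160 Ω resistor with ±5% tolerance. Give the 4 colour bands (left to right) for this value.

brown, blue, brown, gold

160 Ω = 16 × 10^1.
1 → brown
6 → blue
Multiplier 10^1 → brown.
±5% tolerance → gold.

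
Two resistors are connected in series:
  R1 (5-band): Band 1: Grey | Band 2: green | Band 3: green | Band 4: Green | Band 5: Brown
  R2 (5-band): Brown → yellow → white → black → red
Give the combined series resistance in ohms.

85500149 Ω

R1: grey, green, green → 855; green ×10^5 → 85500000 Ω.
R2: brown, yellow, white → 149; black ×1 → 149 Ω.
Series: 85500000 + 149 = 85500149 Ω.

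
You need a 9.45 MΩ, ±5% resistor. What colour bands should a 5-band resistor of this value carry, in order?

white, yellow, green, yellow, gold

9450000 Ω = 945 × 10^4.
9 → white
4 → yellow
5 → green
Multiplier 10^4 → yellow.
±5% tolerance → gold.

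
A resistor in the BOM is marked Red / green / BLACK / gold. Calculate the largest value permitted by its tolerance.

26.25 Ω

Red → 2 (first significant figure)
Green → 5 (second significant figure)
Black → ×1 multiplier
Gold → ±5% tolerance
25 × 1 = 25 Ω
Largest = 25 × (1 + 5/100) = 26.25 Ω.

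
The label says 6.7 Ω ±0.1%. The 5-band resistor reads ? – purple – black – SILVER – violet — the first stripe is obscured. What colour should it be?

6.7 Ω = 670 × 10^-2.
The first band gives digit 6 of the significand, and 6 is blue.

blue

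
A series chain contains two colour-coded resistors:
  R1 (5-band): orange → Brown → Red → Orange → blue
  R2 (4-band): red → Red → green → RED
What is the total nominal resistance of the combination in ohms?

R1: orange, brown, red → 312; orange ×10^3 → 312000 Ω.
R2: red, red → 22; green ×10^5 → 2200000 Ω.
Series: 312000 + 2200000 = 2512000 Ω.

2512000 Ω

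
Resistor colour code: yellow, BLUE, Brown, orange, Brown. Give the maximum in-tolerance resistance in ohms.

465610 Ω

Yellow → 4 (first significant figure)
Blue → 6 (second significant figure)
Brown → 1 (third significant figure)
Orange → ×10^3 multiplier
Brown → ±1% tolerance
461 × 1000 = 461000 Ω
Maximum = 461000 × (1 + 1/100) = 465610 Ω.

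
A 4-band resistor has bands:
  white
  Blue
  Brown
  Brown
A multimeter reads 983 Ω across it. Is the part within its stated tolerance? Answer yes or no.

no

White → 9 (first significant figure)
Blue → 6 (second significant figure)
Brown → ×10 multiplier
Brown → ±1% tolerance
96 × 10 = 960 Ω
Allowed range: 950.4 Ω to 969.6 Ω.
983 Ω lies outside that range.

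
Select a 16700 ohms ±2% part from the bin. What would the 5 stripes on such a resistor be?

brown, blue, violet, red, red

16700 Ω = 167 × 10^2.
1 → brown
6 → blue
7 → violet
Multiplier 10^2 → red.
±2% tolerance → red.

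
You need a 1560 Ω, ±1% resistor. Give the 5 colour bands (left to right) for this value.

brown, green, blue, brown, brown

1560 Ω = 156 × 10^1.
1 → brown
5 → green
6 → blue
Multiplier 10^1 → brown.
±1% tolerance → brown.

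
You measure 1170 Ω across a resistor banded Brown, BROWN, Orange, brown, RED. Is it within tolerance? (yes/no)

no

Brown → 1 (first significant figure)
Brown → 1 (second significant figure)
Orange → 3 (third significant figure)
Brown → ×10 multiplier
Red → ±2% tolerance
113 × 10 = 1130 Ω
Allowed range: 1107.4 Ω to 1152.6 Ω.
1170 Ω lies outside that range.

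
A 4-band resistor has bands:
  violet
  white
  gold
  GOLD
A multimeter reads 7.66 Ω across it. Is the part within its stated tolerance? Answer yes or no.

yes

Violet → 7 (first significant figure)
White → 9 (second significant figure)
Gold → ×0.1 multiplier
Gold → ±5% tolerance
79 × 0.1 = 7.9 Ω
Allowed range: 7.505 Ω to 8.295 Ω.
7.66 Ω lies inside that range.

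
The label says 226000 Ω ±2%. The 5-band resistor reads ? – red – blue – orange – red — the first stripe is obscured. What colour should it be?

226000 Ω = 226 × 10^3.
The first band gives digit 2 of the significand, and 2 is red.

red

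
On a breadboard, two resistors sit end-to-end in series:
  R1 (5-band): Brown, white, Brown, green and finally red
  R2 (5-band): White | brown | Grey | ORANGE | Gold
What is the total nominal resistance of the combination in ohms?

R1: brown, white, brown → 191; green ×10^5 → 19100000 Ω.
R2: white, brown, grey → 918; orange ×10^3 → 918000 Ω.
Series: 19100000 + 918000 = 20018000 Ω.

20018000 Ω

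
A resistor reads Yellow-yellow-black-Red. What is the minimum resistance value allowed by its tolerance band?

Yellow → 4 (first significant figure)
Yellow → 4 (second significant figure)
Black → ×1 multiplier
Red → ±2% tolerance
44 × 1 = 44 Ω
Minimum = 44 × (1 − 2/100) = 43.12 Ω.

43.12 Ω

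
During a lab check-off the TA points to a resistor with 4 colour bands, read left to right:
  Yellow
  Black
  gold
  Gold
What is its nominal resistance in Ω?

4 Ω

Yellow → 4 (first significant figure)
Black → 0 (second significant figure)
Gold → ×0.1 multiplier
40 × 0.1 = 4 Ω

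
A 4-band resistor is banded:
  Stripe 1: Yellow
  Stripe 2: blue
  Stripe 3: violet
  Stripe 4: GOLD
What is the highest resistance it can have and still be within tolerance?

Yellow → 4 (first significant figure)
Blue → 6 (second significant figure)
Violet → ×10^7 multiplier
Gold → ±5% tolerance
46 × 10000000 = 460000000 Ω
Highest = 460000000 × (1 + 5/100) = 483000000 Ω.

483000000 Ω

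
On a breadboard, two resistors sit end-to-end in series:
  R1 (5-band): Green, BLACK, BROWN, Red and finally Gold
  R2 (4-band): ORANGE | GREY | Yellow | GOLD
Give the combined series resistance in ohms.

R1: green, black, brown → 501; red ×10^2 → 50100 Ω.
R2: orange, grey → 38; yellow ×10^4 → 380000 Ω.
Series: 50100 + 380000 = 430100 Ω.

430100 Ω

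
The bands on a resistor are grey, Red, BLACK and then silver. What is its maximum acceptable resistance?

90.2 Ω

Grey → 8 (first significant figure)
Red → 2 (second significant figure)
Black → ×1 multiplier
Silver → ±10% tolerance
82 × 1 = 82 Ω
Maximum = 82 × (1 + 10/100) = 90.2 Ω.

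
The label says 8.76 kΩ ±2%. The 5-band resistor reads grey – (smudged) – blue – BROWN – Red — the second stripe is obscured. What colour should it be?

violet

8760 Ω = 876 × 10^1.
The second band gives digit 7 of the significand, and 7 is violet.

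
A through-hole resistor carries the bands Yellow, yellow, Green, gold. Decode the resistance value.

4400000 Ω

Yellow → 4 (first significant figure)
Yellow → 4 (second significant figure)
Green → ×10^5 multiplier
44 × 100000 = 4400000 Ω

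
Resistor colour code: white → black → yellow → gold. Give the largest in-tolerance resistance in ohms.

945000 Ω

White → 9 (first significant figure)
Black → 0 (second significant figure)
Yellow → ×10^4 multiplier
Gold → ±5% tolerance
90 × 10000 = 900000 Ω
Largest = 900000 × (1 + 5/100) = 945000 Ω.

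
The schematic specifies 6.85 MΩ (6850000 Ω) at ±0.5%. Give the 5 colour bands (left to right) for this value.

6850000 Ω = 685 × 10^4.
6 → blue
8 → grey
5 → green
Multiplier 10^4 → yellow.
±0.5% tolerance → green.

blue, grey, green, yellow, green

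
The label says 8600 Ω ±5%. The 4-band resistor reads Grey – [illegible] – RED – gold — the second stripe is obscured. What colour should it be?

blue

8600 Ω = 86 × 10^2.
The second band gives digit 6 of the significand, and 6 is blue.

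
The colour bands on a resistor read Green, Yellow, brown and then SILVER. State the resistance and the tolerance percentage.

Green → 5 (first significant figure)
Yellow → 4 (second significant figure)
Brown → ×10 multiplier
Silver → ±10% tolerance
54 × 10 = 540 Ω

540 Ω ±10%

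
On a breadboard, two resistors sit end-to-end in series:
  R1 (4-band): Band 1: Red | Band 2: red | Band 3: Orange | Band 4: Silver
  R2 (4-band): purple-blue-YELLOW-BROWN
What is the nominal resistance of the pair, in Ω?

782000 Ω

R1: red, red → 22; orange ×10^3 → 22000 Ω.
R2: violet, blue → 76; yellow ×10^4 → 760000 Ω.
Series: 22000 + 760000 = 782000 Ω.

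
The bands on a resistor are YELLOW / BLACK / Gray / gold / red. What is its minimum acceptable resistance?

Yellow → 4 (first significant figure)
Black → 0 (second significant figure)
Grey → 8 (third significant figure)
Gold → ×0.1 multiplier
Red → ±2% tolerance
408 × 0.1 = 40.8 Ω
Minimum = 40.8 × (1 − 2/100) = 39.984 Ω.

39.984 Ω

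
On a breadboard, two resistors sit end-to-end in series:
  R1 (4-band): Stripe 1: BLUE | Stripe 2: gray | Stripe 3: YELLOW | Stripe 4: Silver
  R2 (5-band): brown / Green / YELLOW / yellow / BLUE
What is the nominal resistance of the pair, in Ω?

R1: blue, grey → 68; yellow ×10^4 → 680000 Ω.
R2: brown, green, yellow → 154; yellow ×10^4 → 1540000 Ω.
Series: 680000 + 1540000 = 2220000 Ω.

2220000 Ω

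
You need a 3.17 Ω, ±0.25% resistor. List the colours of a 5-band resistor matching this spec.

3.17 Ω = 317 × 10^-2.
3 → orange
1 → brown
7 → violet
Multiplier 10^-2 → silver.
±0.25% tolerance → blue.

orange, brown, violet, silver, blue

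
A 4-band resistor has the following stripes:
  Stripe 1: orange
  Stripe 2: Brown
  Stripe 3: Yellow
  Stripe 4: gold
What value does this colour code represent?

310000 Ω

Orange → 3 (first significant figure)
Brown → 1 (second significant figure)
Yellow → ×10^4 multiplier
31 × 10000 = 310000 Ω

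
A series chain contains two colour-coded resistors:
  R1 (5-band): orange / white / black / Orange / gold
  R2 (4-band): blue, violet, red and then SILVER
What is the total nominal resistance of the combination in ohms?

396700 Ω

R1: orange, white, black → 390; orange ×10^3 → 390000 Ω.
R2: blue, violet → 67; red ×10^2 → 6700 Ω.
Series: 390000 + 6700 = 396700 Ω.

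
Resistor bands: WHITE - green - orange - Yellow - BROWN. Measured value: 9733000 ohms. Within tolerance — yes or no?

White → 9 (first significant figure)
Green → 5 (second significant figure)
Orange → 3 (third significant figure)
Yellow → ×10^4 multiplier
Brown → ±1% tolerance
953 × 10000 = 9530000 Ω
Allowed range: 9434700 Ω to 9625300 Ω.
9733000 ohms lies outside that range.

no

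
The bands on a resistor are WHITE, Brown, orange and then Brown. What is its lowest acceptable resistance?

White → 9 (first significant figure)
Brown → 1 (second significant figure)
Orange → ×10^3 multiplier
Brown → ±1% tolerance
91 × 1000 = 91000 Ω
Lowest = 91000 × (1 − 1/100) = 90090 Ω.

90090 Ω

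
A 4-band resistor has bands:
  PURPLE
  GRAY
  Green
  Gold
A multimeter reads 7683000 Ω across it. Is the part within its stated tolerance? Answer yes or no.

yes

Violet → 7 (first significant figure)
Grey → 8 (second significant figure)
Green → ×10^5 multiplier
Gold → ±5% tolerance
78 × 100000 = 7800000 Ω
Allowed range: 7410000 Ω to 8190000 Ω.
7683000 Ω lies inside that range.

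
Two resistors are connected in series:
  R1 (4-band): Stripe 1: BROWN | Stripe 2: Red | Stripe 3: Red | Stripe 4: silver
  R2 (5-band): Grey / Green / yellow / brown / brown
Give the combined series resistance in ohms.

9740 Ω

R1: brown, red → 12; red ×10^2 → 1200 Ω.
R2: grey, green, yellow → 854; brown ×10 → 8540 Ω.
Series: 1200 + 8540 = 9740 Ω.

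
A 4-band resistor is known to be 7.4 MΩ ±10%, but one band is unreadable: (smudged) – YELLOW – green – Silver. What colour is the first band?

7400000 Ω = 74 × 10^5.
The first band gives digit 7 of the significand, and 7 is violet.

violet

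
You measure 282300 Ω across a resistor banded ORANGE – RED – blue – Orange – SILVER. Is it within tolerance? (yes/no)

no

Orange → 3 (first significant figure)
Red → 2 (second significant figure)
Blue → 6 (third significant figure)
Orange → ×10^3 multiplier
Silver → ±10% tolerance
326 × 1000 = 326000 Ω
Allowed range: 293400 Ω to 358600 Ω.
282300 Ω lies outside that range.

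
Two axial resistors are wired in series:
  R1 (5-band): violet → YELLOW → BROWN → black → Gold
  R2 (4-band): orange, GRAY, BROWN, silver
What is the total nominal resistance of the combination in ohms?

1121 Ω

R1: violet, yellow, brown → 741; black ×1 → 741 Ω.
R2: orange, grey → 38; brown ×10 → 380 Ω.
Series: 741 + 380 = 1121 Ω.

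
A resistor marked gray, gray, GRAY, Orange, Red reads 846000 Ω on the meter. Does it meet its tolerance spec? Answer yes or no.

no

Grey → 8 (first significant figure)
Grey → 8 (second significant figure)
Grey → 8 (third significant figure)
Orange → ×10^3 multiplier
Red → ±2% tolerance
888 × 1000 = 888000 Ω
Allowed range: 870240 Ω to 905760 Ω.
846000 Ω lies outside that range.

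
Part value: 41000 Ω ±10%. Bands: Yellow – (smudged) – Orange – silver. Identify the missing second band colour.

41000 Ω = 41 × 10^3.
The second band gives digit 1 of the significand, and 1 is brown.

brown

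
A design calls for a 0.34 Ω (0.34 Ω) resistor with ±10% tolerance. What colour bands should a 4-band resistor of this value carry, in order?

orange, yellow, silver, silver

0.34 Ω = 34 × 10^-2.
3 → orange
4 → yellow
Multiplier 10^-2 → silver.
±10% tolerance → silver.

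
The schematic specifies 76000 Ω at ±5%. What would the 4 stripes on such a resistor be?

76000 Ω = 76 × 10^3.
7 → violet
6 → blue
Multiplier 10^3 → orange.
±5% tolerance → gold.

violet, blue, orange, gold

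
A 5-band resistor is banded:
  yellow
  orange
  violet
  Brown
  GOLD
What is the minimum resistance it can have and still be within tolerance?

Yellow → 4 (first significant figure)
Orange → 3 (second significant figure)
Violet → 7 (third significant figure)
Brown → ×10 multiplier
Gold → ±5% tolerance
437 × 10 = 4370 Ω
Minimum = 4370 × (1 − 5/100) = 4151.5 Ω.

4151.5 Ω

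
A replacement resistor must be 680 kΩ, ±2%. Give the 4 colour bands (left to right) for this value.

blue, grey, yellow, red

680000 Ω = 68 × 10^4.
6 → blue
8 → grey
Multiplier 10^4 → yellow.
±2% tolerance → red.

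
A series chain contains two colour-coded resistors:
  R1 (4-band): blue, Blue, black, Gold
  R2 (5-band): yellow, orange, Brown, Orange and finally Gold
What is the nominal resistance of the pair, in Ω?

431066 Ω

R1: blue, blue → 66; black ×1 → 66 Ω.
R2: yellow, orange, brown → 431; orange ×10^3 → 431000 Ω.
Series: 66 + 431000 = 431066 Ω.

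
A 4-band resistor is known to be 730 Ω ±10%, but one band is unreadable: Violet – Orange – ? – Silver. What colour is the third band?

brown

730 Ω = 73 × 10^1.
The third band is the multiplier, 10^1, which is brown.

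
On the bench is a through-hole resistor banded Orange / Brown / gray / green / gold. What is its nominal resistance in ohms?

31800000 Ω

Orange → 3 (first significant figure)
Brown → 1 (second significant figure)
Grey → 8 (third significant figure)
Green → ×10^5 multiplier
318 × 100000 = 31800000 Ω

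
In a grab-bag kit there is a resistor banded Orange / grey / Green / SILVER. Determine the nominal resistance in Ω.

3800000 Ω

Orange → 3 (first significant figure)
Grey → 8 (second significant figure)
Green → ×10^5 multiplier
38 × 100000 = 3800000 Ω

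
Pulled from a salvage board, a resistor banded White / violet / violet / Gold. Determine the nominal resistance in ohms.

970000000 Ω

White → 9 (first significant figure)
Violet → 7 (second significant figure)
Violet → ×10^7 multiplier
97 × 10000000 = 970000000 Ω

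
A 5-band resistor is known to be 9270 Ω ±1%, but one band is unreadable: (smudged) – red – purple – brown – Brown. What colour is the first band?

9270 Ω = 927 × 10^1.
The first band gives digit 9 of the significand, and 9 is white.

white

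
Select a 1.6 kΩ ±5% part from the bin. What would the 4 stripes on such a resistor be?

1600 Ω = 16 × 10^2.
1 → brown
6 → blue
Multiplier 10^2 → red.
±5% tolerance → gold.

brown, blue, red, gold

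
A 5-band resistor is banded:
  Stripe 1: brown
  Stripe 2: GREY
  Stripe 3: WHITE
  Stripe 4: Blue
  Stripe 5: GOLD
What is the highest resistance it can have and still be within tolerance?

Brown → 1 (first significant figure)
Grey → 8 (second significant figure)
White → 9 (third significant figure)
Blue → ×10^6 multiplier
Gold → ±5% tolerance
189 × 1000000 = 189000000 Ω
Highest = 189000000 × (1 + 5/100) = 198450000 Ω.

198450000 Ω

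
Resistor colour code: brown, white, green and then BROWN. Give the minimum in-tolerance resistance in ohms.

Brown → 1 (first significant figure)
White → 9 (second significant figure)
Green → ×10^5 multiplier
Brown → ±1% tolerance
19 × 100000 = 1900000 Ω
Minimum = 1900000 × (1 − 1/100) = 1881000 Ω.

1881000 Ω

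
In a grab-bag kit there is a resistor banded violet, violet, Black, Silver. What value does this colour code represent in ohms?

Violet → 7 (first significant figure)
Violet → 7 (second significant figure)
Black → ×1 multiplier
77 × 1 = 77 Ω

77 Ω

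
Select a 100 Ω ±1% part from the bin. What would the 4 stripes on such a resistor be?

100 Ω = 10 × 10^1.
1 → brown
0 → black
Multiplier 10^1 → brown.
±1% tolerance → brown.

brown, black, brown, brown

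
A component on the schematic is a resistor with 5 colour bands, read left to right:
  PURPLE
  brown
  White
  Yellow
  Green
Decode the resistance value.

7190000 Ω

Violet → 7 (first significant figure)
Brown → 1 (second significant figure)
White → 9 (third significant figure)
Yellow → ×10^4 multiplier
719 × 10000 = 7190000 Ω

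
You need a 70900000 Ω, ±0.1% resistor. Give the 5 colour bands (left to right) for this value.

70900000 Ω = 709 × 10^5.
7 → violet
0 → black
9 → white
Multiplier 10^5 → green.
±0.1% tolerance → violet.

violet, black, white, green, violet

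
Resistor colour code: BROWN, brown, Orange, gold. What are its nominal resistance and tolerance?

Brown → 1 (first significant figure)
Brown → 1 (second significant figure)
Orange → ×10^3 multiplier
Gold → ±5% tolerance
11 × 1000 = 11000 Ω

11000 Ω ±5%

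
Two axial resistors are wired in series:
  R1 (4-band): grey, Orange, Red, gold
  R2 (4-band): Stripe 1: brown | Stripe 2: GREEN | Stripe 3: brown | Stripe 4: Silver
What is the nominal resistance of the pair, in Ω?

8450 Ω

R1: grey, orange → 83; red ×10^2 → 8300 Ω.
R2: brown, green → 15; brown ×10 → 150 Ω.
Series: 8300 + 150 = 8450 Ω.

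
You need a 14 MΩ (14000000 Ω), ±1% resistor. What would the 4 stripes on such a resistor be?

brown, yellow, blue, brown

14000000 Ω = 14 × 10^6.
1 → brown
4 → yellow
Multiplier 10^6 → blue.
±1% tolerance → brown.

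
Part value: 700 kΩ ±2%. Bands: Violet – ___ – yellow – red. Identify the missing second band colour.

black

700000 Ω = 70 × 10^4.
The second band gives digit 0 of the significand, and 0 is black.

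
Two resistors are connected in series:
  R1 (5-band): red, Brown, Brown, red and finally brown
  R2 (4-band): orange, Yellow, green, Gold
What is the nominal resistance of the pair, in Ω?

3421100 Ω

R1: red, brown, brown → 211; red ×10^2 → 21100 Ω.
R2: orange, yellow → 34; green ×10^5 → 3400000 Ω.
Series: 21100 + 3400000 = 3421100 Ω.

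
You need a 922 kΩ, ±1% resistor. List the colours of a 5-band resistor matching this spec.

922000 Ω = 922 × 10^3.
9 → white
2 → red
2 → red
Multiplier 10^3 → orange.
±1% tolerance → brown.

white, red, red, orange, brown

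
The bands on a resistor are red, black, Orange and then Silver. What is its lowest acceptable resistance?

18000 Ω

Red → 2 (first significant figure)
Black → 0 (second significant figure)
Orange → ×10^3 multiplier
Silver → ±10% tolerance
20 × 1000 = 20000 Ω
Lowest = 20000 × (1 − 10/100) = 18000 Ω.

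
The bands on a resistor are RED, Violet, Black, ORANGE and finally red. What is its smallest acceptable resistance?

Red → 2 (first significant figure)
Violet → 7 (second significant figure)
Black → 0 (third significant figure)
Orange → ×10^3 multiplier
Red → ±2% tolerance
270 × 1000 = 270000 Ω
Smallest = 270000 × (1 − 2/100) = 264600 Ω.

264600 Ω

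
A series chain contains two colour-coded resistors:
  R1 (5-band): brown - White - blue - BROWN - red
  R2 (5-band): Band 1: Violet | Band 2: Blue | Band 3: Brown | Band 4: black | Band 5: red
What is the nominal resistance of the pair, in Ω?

R1: brown, white, blue → 196; brown ×10 → 1960 Ω.
R2: violet, blue, brown → 761; black ×1 → 761 Ω.
Series: 1960 + 761 = 2721 Ω.

2721 Ω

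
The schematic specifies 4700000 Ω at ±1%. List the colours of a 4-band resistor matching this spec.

yellow, violet, green, brown

4700000 Ω = 47 × 10^5.
4 → yellow
7 → violet
Multiplier 10^5 → green.
±1% tolerance → brown.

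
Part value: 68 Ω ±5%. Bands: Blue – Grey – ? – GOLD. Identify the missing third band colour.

black

68 Ω = 68 × 10^0.
The third band is the multiplier, 10^0, which is black.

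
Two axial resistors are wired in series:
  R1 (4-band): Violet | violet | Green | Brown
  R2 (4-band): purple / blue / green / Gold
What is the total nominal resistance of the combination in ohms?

15300000 Ω

R1: violet, violet → 77; green ×10^5 → 7700000 Ω.
R2: violet, blue → 76; green ×10^5 → 7600000 Ω.
Series: 7700000 + 7600000 = 15300000 Ω.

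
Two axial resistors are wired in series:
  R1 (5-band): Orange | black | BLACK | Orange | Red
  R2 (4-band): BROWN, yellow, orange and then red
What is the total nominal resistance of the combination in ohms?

R1: orange, black, black → 300; orange ×10^3 → 300000 Ω.
R2: brown, yellow → 14; orange ×10^3 → 14000 Ω.
Series: 300000 + 14000 = 314000 Ω.

314000 Ω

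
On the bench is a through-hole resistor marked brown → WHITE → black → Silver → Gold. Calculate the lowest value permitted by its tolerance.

Brown → 1 (first significant figure)
White → 9 (second significant figure)
Black → 0 (third significant figure)
Silver → ×0.01 multiplier
Gold → ±5% tolerance
190 × 0.01 = 1.9 Ω
Lowest = 1.9 × (1 − 5/100) = 1.805 Ω.

1.805 Ω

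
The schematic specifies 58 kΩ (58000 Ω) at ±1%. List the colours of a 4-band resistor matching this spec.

58000 Ω = 58 × 10^3.
5 → green
8 → grey
Multiplier 10^3 → orange.
±1% tolerance → brown.

green, grey, orange, brown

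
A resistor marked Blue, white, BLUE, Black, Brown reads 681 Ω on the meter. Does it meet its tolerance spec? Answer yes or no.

no

Blue → 6 (first significant figure)
White → 9 (second significant figure)
Blue → 6 (third significant figure)
Black → ×1 multiplier
Brown → ±1% tolerance
696 × 1 = 696 Ω
Allowed range: 689.04 Ω to 702.96 Ω.
681 Ω lies outside that range.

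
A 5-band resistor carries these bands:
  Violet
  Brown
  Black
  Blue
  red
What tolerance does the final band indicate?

±2%

The last band, red, is the tolerance band.
Red corresponds to ±2%.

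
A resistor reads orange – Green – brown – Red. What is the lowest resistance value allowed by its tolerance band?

343 Ω

Orange → 3 (first significant figure)
Green → 5 (second significant figure)
Brown → ×10 multiplier
Red → ±2% tolerance
35 × 10 = 350 Ω
Lowest = 350 × (1 − 2/100) = 343 Ω.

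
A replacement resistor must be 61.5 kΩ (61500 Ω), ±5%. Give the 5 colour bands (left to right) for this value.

61500 Ω = 615 × 10^2.
6 → blue
1 → brown
5 → green
Multiplier 10^2 → red.
±5% tolerance → gold.

blue, brown, green, red, gold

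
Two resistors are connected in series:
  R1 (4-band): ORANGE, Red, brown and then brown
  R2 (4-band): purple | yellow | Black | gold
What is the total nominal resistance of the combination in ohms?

394 Ω

R1: orange, red → 32; brown ×10 → 320 Ω.
R2: violet, yellow → 74; black ×1 → 74 Ω.
Series: 320 + 74 = 394 Ω.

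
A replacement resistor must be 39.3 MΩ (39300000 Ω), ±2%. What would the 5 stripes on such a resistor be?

orange, white, orange, green, red

39300000 Ω = 393 × 10^5.
3 → orange
9 → white
3 → orange
Multiplier 10^5 → green.
±2% tolerance → red.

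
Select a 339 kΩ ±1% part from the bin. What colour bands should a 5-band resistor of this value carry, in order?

339000 Ω = 339 × 10^3.
3 → orange
3 → orange
9 → white
Multiplier 10^3 → orange.
±1% tolerance → brown.

orange, orange, white, orange, brown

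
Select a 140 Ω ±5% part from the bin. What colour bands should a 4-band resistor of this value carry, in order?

brown, yellow, brown, gold

140 Ω = 14 × 10^1.
1 → brown
4 → yellow
Multiplier 10^1 → brown.
±5% tolerance → gold.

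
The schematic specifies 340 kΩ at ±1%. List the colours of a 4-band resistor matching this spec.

orange, yellow, yellow, brown

340000 Ω = 34 × 10^4.
3 → orange
4 → yellow
Multiplier 10^4 → yellow.
±1% tolerance → brown.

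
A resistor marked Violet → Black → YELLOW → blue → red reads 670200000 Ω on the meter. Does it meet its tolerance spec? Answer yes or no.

Violet → 7 (first significant figure)
Black → 0 (second significant figure)
Yellow → 4 (third significant figure)
Blue → ×10^6 multiplier
Red → ±2% tolerance
704 × 1000000 = 704000000 Ω
Allowed range: 689920000 Ω to 718080000 Ω.
670200000 Ω lies outside that range.

no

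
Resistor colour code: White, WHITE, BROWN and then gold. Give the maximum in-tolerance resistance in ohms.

1039.5 Ω

White → 9 (first significant figure)
White → 9 (second significant figure)
Brown → ×10 multiplier
Gold → ±5% tolerance
99 × 10 = 990 Ω
Maximum = 990 × (1 + 5/100) = 1039.5 Ω.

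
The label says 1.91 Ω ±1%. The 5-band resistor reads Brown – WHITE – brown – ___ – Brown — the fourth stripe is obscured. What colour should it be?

silver

1.91 Ω = 191 × 10^-2.
The fourth band is the multiplier, 10^-2, which is silver.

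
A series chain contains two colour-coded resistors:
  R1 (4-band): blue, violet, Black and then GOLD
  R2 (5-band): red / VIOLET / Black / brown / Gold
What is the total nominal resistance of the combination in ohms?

2767 Ω

R1: blue, violet → 67; black ×1 → 67 Ω.
R2: red, violet, black → 270; brown ×10 → 2700 Ω.
Series: 67 + 2700 = 2767 Ω.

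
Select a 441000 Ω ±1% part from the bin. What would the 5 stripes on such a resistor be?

441000 Ω = 441 × 10^3.
4 → yellow
4 → yellow
1 → brown
Multiplier 10^3 → orange.
±1% tolerance → brown.

yellow, yellow, brown, orange, brown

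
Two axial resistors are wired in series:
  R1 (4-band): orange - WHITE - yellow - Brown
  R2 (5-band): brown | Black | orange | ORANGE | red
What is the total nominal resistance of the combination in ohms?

493000 Ω

R1: orange, white → 39; yellow ×10^4 → 390000 Ω.
R2: brown, black, orange → 103; orange ×10^3 → 103000 Ω.
Series: 390000 + 103000 = 493000 Ω.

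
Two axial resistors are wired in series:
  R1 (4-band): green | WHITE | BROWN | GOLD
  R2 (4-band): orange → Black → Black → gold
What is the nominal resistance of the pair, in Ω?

R1: green, white → 59; brown ×10 → 590 Ω.
R2: orange, black → 30; black ×1 → 30 Ω.
Series: 590 + 30 = 620 Ω.

620 Ω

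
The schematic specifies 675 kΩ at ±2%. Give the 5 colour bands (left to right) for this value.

675000 Ω = 675 × 10^3.
6 → blue
7 → violet
5 → green
Multiplier 10^3 → orange.
±2% tolerance → red.

blue, violet, green, orange, red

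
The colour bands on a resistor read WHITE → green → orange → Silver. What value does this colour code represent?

White → 9 (first significant figure)
Green → 5 (second significant figure)
Orange → ×10^3 multiplier
95 × 1000 = 95000 Ω

95000 Ω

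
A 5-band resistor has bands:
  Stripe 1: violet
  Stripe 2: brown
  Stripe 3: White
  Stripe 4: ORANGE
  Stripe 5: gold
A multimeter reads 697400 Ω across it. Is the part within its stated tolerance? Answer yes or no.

yes

Violet → 7 (first significant figure)
Brown → 1 (second significant figure)
White → 9 (third significant figure)
Orange → ×10^3 multiplier
Gold → ±5% tolerance
719 × 1000 = 719000 Ω
Allowed range: 683050 Ω to 754950 Ω.
697400 Ω lies inside that range.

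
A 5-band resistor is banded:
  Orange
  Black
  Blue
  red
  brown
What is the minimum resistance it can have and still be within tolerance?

Orange → 3 (first significant figure)
Black → 0 (second significant figure)
Blue → 6 (third significant figure)
Red → ×10^2 multiplier
Brown → ±1% tolerance
306 × 100 = 30600 Ω
Minimum = 30600 × (1 − 1/100) = 30294 Ω.

30294 Ω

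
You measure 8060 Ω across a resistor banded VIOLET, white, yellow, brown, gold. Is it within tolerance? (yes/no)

yes

Violet → 7 (first significant figure)
White → 9 (second significant figure)
Yellow → 4 (third significant figure)
Brown → ×10 multiplier
Gold → ±5% tolerance
794 × 10 = 7940 Ω
Allowed range: 7543 Ω to 8337 Ω.
8060 Ω lies inside that range.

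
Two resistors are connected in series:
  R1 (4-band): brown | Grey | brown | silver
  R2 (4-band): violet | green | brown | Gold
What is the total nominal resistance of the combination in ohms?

930 Ω

R1: brown, grey → 18; brown ×10 → 180 Ω.
R2: violet, green → 75; brown ×10 → 750 Ω.
Series: 180 + 750 = 930 Ω.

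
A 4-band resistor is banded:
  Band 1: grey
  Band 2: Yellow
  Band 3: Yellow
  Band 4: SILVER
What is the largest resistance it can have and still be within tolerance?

Grey → 8 (first significant figure)
Yellow → 4 (second significant figure)
Yellow → ×10^4 multiplier
Silver → ±10% tolerance
84 × 10000 = 840000 Ω
Largest = 840000 × (1 + 10/100) = 924000 Ω.

924000 Ω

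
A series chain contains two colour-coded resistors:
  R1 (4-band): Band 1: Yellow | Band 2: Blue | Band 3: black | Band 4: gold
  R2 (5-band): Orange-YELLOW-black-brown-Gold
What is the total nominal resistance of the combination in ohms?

3446 Ω

R1: yellow, blue → 46; black ×1 → 46 Ω.
R2: orange, yellow, black → 340; brown ×10 → 3400 Ω.
Series: 46 + 3400 = 3446 Ω.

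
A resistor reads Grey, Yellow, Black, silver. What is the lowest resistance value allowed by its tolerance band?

Grey → 8 (first significant figure)
Yellow → 4 (second significant figure)
Black → ×1 multiplier
Silver → ±10% tolerance
84 × 1 = 84 Ω
Lowest = 84 × (1 − 10/100) = 75.6 Ω.

75.6 Ω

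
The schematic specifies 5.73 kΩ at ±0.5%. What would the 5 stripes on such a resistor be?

green, violet, orange, brown, green

5730 Ω = 573 × 10^1.
5 → green
7 → violet
3 → orange
Multiplier 10^1 → brown.
±0.5% tolerance → green.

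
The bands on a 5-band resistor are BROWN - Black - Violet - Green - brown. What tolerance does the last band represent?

±1%

The last band, brown, is the tolerance band.
Brown corresponds to ±1%.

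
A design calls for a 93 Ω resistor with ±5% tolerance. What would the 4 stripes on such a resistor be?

93 Ω = 93 × 10^0.
9 → white
3 → orange
Multiplier 10^0 → black.
±5% tolerance → gold.

white, orange, black, gold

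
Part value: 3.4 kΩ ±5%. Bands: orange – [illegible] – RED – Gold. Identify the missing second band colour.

3400 Ω = 34 × 10^2.
The second band gives digit 4 of the significand, and 4 is yellow.

yellow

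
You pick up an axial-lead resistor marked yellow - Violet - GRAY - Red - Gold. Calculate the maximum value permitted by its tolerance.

50190 Ω

Yellow → 4 (first significant figure)
Violet → 7 (second significant figure)
Grey → 8 (third significant figure)
Red → ×10^2 multiplier
Gold → ±5% tolerance
478 × 100 = 47800 Ω
Maximum = 47800 × (1 + 5/100) = 50190 Ω.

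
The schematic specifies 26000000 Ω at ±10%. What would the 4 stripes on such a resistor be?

26000000 Ω = 26 × 10^6.
2 → red
6 → blue
Multiplier 10^6 → blue.
±10% tolerance → silver.

red, blue, blue, silver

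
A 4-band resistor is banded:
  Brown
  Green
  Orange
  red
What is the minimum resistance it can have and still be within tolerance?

14700 Ω

Brown → 1 (first significant figure)
Green → 5 (second significant figure)
Orange → ×10^3 multiplier
Red → ±2% tolerance
15 × 1000 = 15000 Ω
Minimum = 15000 × (1 − 2/100) = 14700 Ω.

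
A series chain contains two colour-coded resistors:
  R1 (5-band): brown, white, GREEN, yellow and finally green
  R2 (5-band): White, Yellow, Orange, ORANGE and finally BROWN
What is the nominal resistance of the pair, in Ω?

2893000 Ω

R1: brown, white, green → 195; yellow ×10^4 → 1950000 Ω.
R2: white, yellow, orange → 943; orange ×10^3 → 943000 Ω.
Series: 1950000 + 943000 = 2893000 Ω.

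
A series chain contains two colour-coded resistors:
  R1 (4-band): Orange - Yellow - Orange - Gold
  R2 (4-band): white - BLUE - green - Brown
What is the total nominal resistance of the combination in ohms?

R1: orange, yellow → 34; orange ×10^3 → 34000 Ω.
R2: white, blue → 96; green ×10^5 → 9600000 Ω.
Series: 34000 + 9600000 = 9634000 Ω.

9634000 Ω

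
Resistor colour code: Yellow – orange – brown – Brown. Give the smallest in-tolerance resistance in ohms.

Yellow → 4 (first significant figure)
Orange → 3 (second significant figure)
Brown → ×10 multiplier
Brown → ±1% tolerance
43 × 10 = 430 Ω
Smallest = 430 × (1 − 1/100) = 425.7 Ω.

425.7 Ω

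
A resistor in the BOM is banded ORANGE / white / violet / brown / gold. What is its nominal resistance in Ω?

3970 Ω

Orange → 3 (first significant figure)
White → 9 (second significant figure)
Violet → 7 (third significant figure)
Brown → ×10 multiplier
397 × 10 = 3970 Ω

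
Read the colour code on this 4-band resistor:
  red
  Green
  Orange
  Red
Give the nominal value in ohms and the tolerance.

25000 Ω ±2%

Red → 2 (first significant figure)
Green → 5 (second significant figure)
Orange → ×10^3 multiplier
Red → ±2% tolerance
25 × 1000 = 25000 Ω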